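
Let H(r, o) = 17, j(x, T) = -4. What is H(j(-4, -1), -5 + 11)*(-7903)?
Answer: -134351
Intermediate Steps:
H(j(-4, -1), -5 + 11)*(-7903) = 17*(-7903) = -134351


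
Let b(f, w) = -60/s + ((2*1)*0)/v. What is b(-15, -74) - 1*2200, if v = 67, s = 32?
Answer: -17615/8 ≈ -2201.9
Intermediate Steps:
b(f, w) = -15/8 (b(f, w) = -60/32 + ((2*1)*0)/67 = -60*1/32 + (2*0)*(1/67) = -15/8 + 0*(1/67) = -15/8 + 0 = -15/8)
b(-15, -74) - 1*2200 = -15/8 - 1*2200 = -15/8 - 2200 = -17615/8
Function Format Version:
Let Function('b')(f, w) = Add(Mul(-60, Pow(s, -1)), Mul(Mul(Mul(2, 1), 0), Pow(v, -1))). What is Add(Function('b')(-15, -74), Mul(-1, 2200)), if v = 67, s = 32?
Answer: Rational(-17615, 8) ≈ -2201.9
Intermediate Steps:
Function('b')(f, w) = Rational(-15, 8) (Function('b')(f, w) = Add(Mul(-60, Pow(32, -1)), Mul(Mul(Mul(2, 1), 0), Pow(67, -1))) = Add(Mul(-60, Rational(1, 32)), Mul(Mul(2, 0), Rational(1, 67))) = Add(Rational(-15, 8), Mul(0, Rational(1, 67))) = Add(Rational(-15, 8), 0) = Rational(-15, 8))
Add(Function('b')(-15, -74), Mul(-1, 2200)) = Add(Rational(-15, 8), Mul(-1, 2200)) = Add(Rational(-15, 8), -2200) = Rational(-17615, 8)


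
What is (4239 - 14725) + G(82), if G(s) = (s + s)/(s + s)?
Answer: -10485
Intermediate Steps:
G(s) = 1 (G(s) = (2*s)/((2*s)) = (2*s)*(1/(2*s)) = 1)
(4239 - 14725) + G(82) = (4239 - 14725) + 1 = -10486 + 1 = -10485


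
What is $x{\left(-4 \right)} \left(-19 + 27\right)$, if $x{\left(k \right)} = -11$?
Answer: $-88$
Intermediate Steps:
$x{\left(-4 \right)} \left(-19 + 27\right) = - 11 \left(-19 + 27\right) = \left(-11\right) 8 = -88$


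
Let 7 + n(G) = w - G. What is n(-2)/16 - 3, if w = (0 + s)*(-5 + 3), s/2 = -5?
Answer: -33/16 ≈ -2.0625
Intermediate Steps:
s = -10 (s = 2*(-5) = -10)
w = 20 (w = (0 - 10)*(-5 + 3) = -10*(-2) = 20)
n(G) = 13 - G (n(G) = -7 + (20 - G) = 13 - G)
n(-2)/16 - 3 = (13 - 1*(-2))/16 - 3 = (13 + 2)*(1/16) - 3 = 15*(1/16) - 3 = 15/16 - 3 = -33/16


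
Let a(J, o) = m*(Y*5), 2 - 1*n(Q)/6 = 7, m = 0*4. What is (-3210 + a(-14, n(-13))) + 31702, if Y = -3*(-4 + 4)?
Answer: 28492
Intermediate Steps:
m = 0
Y = 0 (Y = -3*0 = 0)
n(Q) = -30 (n(Q) = 12 - 6*7 = 12 - 42 = -30)
a(J, o) = 0 (a(J, o) = 0*(0*5) = 0*0 = 0)
(-3210 + a(-14, n(-13))) + 31702 = (-3210 + 0) + 31702 = -3210 + 31702 = 28492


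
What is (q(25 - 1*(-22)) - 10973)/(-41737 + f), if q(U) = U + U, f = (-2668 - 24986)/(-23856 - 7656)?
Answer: 57136508/219198115 ≈ 0.26066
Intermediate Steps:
f = 4609/5252 (f = -27654/(-31512) = -27654*(-1/31512) = 4609/5252 ≈ 0.87757)
q(U) = 2*U
(q(25 - 1*(-22)) - 10973)/(-41737 + f) = (2*(25 - 1*(-22)) - 10973)/(-41737 + 4609/5252) = (2*(25 + 22) - 10973)/(-219198115/5252) = (2*47 - 10973)*(-5252/219198115) = (94 - 10973)*(-5252/219198115) = -10879*(-5252/219198115) = 57136508/219198115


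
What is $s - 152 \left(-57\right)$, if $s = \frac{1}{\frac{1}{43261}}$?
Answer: $51925$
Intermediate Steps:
$s = 43261$ ($s = \frac{1}{\frac{1}{43261}} = 43261$)
$s - 152 \left(-57\right) = 43261 - 152 \left(-57\right) = 43261 - -8664 = 43261 + 8664 = 51925$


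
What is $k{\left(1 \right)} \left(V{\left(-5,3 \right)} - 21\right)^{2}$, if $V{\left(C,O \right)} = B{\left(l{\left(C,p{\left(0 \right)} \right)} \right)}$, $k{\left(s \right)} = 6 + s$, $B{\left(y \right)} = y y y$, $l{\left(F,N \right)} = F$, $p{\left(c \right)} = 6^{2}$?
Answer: $149212$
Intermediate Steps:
$p{\left(c \right)} = 36$
$B{\left(y \right)} = y^{3}$ ($B{\left(y \right)} = y^{2} y = y^{3}$)
$V{\left(C,O \right)} = C^{3}$
$k{\left(1 \right)} \left(V{\left(-5,3 \right)} - 21\right)^{2} = \left(6 + 1\right) \left(\left(-5\right)^{3} - 21\right)^{2} = 7 \left(-125 - 21\right)^{2} = 7 \left(-146\right)^{2} = 7 \cdot 21316 = 149212$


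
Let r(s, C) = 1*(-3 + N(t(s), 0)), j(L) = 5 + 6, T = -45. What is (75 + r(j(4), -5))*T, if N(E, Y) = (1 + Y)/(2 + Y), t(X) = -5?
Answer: -6525/2 ≈ -3262.5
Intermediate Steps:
N(E, Y) = (1 + Y)/(2 + Y)
j(L) = 11
r(s, C) = -5/2 (r(s, C) = 1*(-3 + (1 + 0)/(2 + 0)) = 1*(-3 + 1/2) = 1*(-3 + (½)*1) = 1*(-3 + ½) = 1*(-5/2) = -5/2)
(75 + r(j(4), -5))*T = (75 - 5/2)*(-45) = (145/2)*(-45) = -6525/2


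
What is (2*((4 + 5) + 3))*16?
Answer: 384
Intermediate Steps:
(2*((4 + 5) + 3))*16 = (2*(9 + 3))*16 = (2*12)*16 = 24*16 = 384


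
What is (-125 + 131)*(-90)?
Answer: -540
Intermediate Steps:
(-125 + 131)*(-90) = 6*(-90) = -540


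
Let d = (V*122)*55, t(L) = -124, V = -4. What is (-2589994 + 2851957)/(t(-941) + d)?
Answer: -29107/2996 ≈ -9.7153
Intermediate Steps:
d = -26840 (d = -4*122*55 = -488*55 = -26840)
(-2589994 + 2851957)/(t(-941) + d) = (-2589994 + 2851957)/(-124 - 26840) = 261963/(-26964) = 261963*(-1/26964) = -29107/2996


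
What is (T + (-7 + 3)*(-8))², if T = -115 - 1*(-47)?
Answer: 1296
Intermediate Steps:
T = -68 (T = -115 + 47 = -68)
(T + (-7 + 3)*(-8))² = (-68 + (-7 + 3)*(-8))² = (-68 - 4*(-8))² = (-68 + 32)² = (-36)² = 1296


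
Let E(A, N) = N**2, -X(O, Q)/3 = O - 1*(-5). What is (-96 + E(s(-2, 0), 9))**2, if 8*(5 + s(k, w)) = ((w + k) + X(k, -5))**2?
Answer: 225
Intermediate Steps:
X(O, Q) = -15 - 3*O (X(O, Q) = -3*(O - 1*(-5)) = -3*(O + 5) = -3*(5 + O) = -15 - 3*O)
s(k, w) = -5 + (-15 + w - 2*k)**2/8 (s(k, w) = -5 + ((w + k) + (-15 - 3*k))**2/8 = -5 + ((k + w) + (-15 - 3*k))**2/8 = -5 + (-15 + w - 2*k)**2/8)
(-96 + E(s(-2, 0), 9))**2 = (-96 + 9**2)**2 = (-96 + 81)**2 = (-15)**2 = 225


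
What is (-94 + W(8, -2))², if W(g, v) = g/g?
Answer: 8649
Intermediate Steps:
W(g, v) = 1
(-94 + W(8, -2))² = (-94 + 1)² = (-93)² = 8649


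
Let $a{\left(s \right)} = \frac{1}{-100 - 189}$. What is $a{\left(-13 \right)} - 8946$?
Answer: $- \frac{2585395}{289} \approx -8946.0$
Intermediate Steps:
$a{\left(s \right)} = - \frac{1}{289}$ ($a{\left(s \right)} = \frac{1}{-289} = - \frac{1}{289}$)
$a{\left(-13 \right)} - 8946 = - \frac{1}{289} - 8946 = - \frac{2585395}{289}$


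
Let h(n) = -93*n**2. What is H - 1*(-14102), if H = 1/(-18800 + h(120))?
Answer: 19150515999/1358000 ≈ 14102.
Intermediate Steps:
H = -1/1358000 (H = 1/(-18800 - 93*120**2) = 1/(-18800 - 93*14400) = 1/(-18800 - 1339200) = 1/(-1358000) = -1/1358000 ≈ -7.3638e-7)
H - 1*(-14102) = -1/1358000 - 1*(-14102) = -1/1358000 + 14102 = 19150515999/1358000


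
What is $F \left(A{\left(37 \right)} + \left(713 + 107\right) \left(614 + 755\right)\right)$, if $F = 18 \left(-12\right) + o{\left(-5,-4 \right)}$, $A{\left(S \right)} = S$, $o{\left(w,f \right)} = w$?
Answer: $-248098357$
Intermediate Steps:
$F = -221$ ($F = 18 \left(-12\right) - 5 = -216 - 5 = -221$)
$F \left(A{\left(37 \right)} + \left(713 + 107\right) \left(614 + 755\right)\right) = - 221 \left(37 + \left(713 + 107\right) \left(614 + 755\right)\right) = - 221 \left(37 + 820 \cdot 1369\right) = - 221 \left(37 + 1122580\right) = \left(-221\right) 1122617 = -248098357$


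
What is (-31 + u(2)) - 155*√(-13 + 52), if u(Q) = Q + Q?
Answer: -27 - 155*√39 ≈ -994.97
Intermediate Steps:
u(Q) = 2*Q
(-31 + u(2)) - 155*√(-13 + 52) = (-31 + 2*2) - 155*√(-13 + 52) = (-31 + 4) - 155*√39 = -27 - 155*√39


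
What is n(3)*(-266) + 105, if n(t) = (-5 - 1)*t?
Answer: 4893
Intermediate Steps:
n(t) = -6*t
n(3)*(-266) + 105 = -6*3*(-266) + 105 = -18*(-266) + 105 = 4788 + 105 = 4893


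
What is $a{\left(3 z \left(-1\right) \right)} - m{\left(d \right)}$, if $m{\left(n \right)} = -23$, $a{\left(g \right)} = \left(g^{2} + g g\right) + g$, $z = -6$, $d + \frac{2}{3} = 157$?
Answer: $689$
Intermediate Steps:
$d = \frac{469}{3}$ ($d = - \frac{2}{3} + 157 = \frac{469}{3} \approx 156.33$)
$a{\left(g \right)} = g + 2 g^{2}$ ($a{\left(g \right)} = \left(g^{2} + g^{2}\right) + g = 2 g^{2} + g = g + 2 g^{2}$)
$a{\left(3 z \left(-1\right) \right)} - m{\left(d \right)} = 3 \left(-6\right) \left(-1\right) \left(1 + 2 \cdot 3 \left(-6\right) \left(-1\right)\right) - -23 = \left(-18\right) \left(-1\right) \left(1 + 2 \left(\left(-18\right) \left(-1\right)\right)\right) + 23 = 18 \left(1 + 2 \cdot 18\right) + 23 = 18 \left(1 + 36\right) + 23 = 18 \cdot 37 + 23 = 666 + 23 = 689$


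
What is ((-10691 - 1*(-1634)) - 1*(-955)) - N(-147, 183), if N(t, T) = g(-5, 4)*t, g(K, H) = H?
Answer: -7514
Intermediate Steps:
N(t, T) = 4*t
((-10691 - 1*(-1634)) - 1*(-955)) - N(-147, 183) = ((-10691 - 1*(-1634)) - 1*(-955)) - 4*(-147) = ((-10691 + 1634) + 955) - 1*(-588) = (-9057 + 955) + 588 = -8102 + 588 = -7514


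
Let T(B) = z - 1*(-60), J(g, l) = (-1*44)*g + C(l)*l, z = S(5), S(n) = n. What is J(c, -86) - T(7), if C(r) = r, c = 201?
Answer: -1513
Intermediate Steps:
z = 5
J(g, l) = l² - 44*g (J(g, l) = (-1*44)*g + l*l = -44*g + l² = l² - 44*g)
T(B) = 65 (T(B) = 5 - 1*(-60) = 5 + 60 = 65)
J(c, -86) - T(7) = ((-86)² - 44*201) - 1*65 = (7396 - 8844) - 65 = -1448 - 65 = -1513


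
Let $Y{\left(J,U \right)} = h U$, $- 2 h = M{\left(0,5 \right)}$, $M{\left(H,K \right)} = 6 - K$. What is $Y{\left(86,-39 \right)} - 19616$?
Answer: $- \frac{39193}{2} \approx -19597.0$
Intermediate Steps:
$h = - \frac{1}{2}$ ($h = - \frac{6 - 5}{2} = \left(- \frac{1}{2}\right) 1 = - \frac{1}{2} \approx -0.5$)
$Y{\left(J,U \right)} = - \frac{U}{2}$
$Y{\left(86,-39 \right)} - 19616 = \left(- \frac{1}{2}\right) \left(-39\right) - 19616 = \frac{39}{2} - 19616 = - \frac{39193}{2}$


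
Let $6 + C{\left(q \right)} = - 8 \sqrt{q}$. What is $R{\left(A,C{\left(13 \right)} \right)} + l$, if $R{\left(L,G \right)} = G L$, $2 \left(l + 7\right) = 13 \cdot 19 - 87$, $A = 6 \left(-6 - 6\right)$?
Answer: $505 + 576 \sqrt{13} \approx 2581.8$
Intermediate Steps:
$C{\left(q \right)} = -6 - 8 \sqrt{q}$
$A = -72$ ($A = 6 \left(-12\right) = -72$)
$l = 73$ ($l = -7 + \frac{13 \cdot 19 - 87}{2} = -7 + \frac{247 - 87}{2} = -7 + \frac{1}{2} \cdot 160 = -7 + 80 = 73$)
$R{\left(A,C{\left(13 \right)} \right)} + l = \left(-6 - 8 \sqrt{13}\right) \left(-72\right) + 73 = \left(432 + 576 \sqrt{13}\right) + 73 = 505 + 576 \sqrt{13}$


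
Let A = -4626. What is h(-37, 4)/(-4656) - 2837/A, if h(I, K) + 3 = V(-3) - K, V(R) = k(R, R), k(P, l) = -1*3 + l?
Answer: 2211535/3589776 ≈ 0.61607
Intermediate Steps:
k(P, l) = -3 + l
V(R) = -3 + R
h(I, K) = -9 - K (h(I, K) = -3 + ((-3 - 3) - K) = -3 + (-6 - K) = -9 - K)
h(-37, 4)/(-4656) - 2837/A = (-9 - 1*4)/(-4656) - 2837/(-4626) = (-9 - 4)*(-1/4656) - 2837*(-1/4626) = -13*(-1/4656) + 2837/4626 = 13/4656 + 2837/4626 = 2211535/3589776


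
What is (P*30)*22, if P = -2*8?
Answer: -10560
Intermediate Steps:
P = -16
(P*30)*22 = -16*30*22 = -480*22 = -10560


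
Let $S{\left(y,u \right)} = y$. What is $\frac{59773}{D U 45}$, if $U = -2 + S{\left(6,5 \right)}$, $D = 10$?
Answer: $\frac{59773}{1800} \approx 33.207$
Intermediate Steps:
$U = 4$ ($U = -2 + 6 = 4$)
$\frac{59773}{D U 45} = \frac{59773}{10 \cdot 4 \cdot 45} = \frac{59773}{10 \cdot 180} = \frac{59773}{1800}$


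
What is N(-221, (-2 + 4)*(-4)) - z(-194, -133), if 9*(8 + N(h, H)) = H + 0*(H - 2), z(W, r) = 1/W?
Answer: -15511/1746 ≈ -8.8837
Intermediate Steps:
N(h, H) = -8 + H/9 (N(h, H) = -8 + (H + 0*(H - 2))/9 = -8 + (H + 0*(-2 + H))/9 = -8 + (H + 0)/9 = -8 + H/9)
N(-221, (-2 + 4)*(-4)) - z(-194, -133) = (-8 + ((-2 + 4)*(-4))/9) - 1/(-194) = (-8 + (2*(-4))/9) - 1*(-1/194) = (-8 + (⅑)*(-8)) + 1/194 = (-8 - 8/9) + 1/194 = -80/9 + 1/194 = -15511/1746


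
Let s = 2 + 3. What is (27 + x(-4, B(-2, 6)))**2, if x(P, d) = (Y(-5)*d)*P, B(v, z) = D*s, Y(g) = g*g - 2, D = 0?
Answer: 729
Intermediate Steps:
Y(g) = -2 + g**2 (Y(g) = g**2 - 2 = -2 + g**2)
s = 5
B(v, z) = 0 (B(v, z) = 0*5 = 0)
x(P, d) = 23*P*d (x(P, d) = ((-2 + (-5)**2)*d)*P = ((-2 + 25)*d)*P = (23*d)*P = 23*P*d)
(27 + x(-4, B(-2, 6)))**2 = (27 + 23*(-4)*0)**2 = (27 + 0)**2 = 27**2 = 729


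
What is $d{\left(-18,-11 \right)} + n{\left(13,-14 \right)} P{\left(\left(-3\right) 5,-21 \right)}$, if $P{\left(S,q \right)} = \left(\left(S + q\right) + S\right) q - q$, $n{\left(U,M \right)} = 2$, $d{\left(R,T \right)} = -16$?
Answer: $2168$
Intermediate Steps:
$P{\left(S,q \right)} = - q + q \left(q + 2 S\right)$ ($P{\left(S,q \right)} = \left(q + 2 S\right) q - q = q \left(q + 2 S\right) - q = - q + q \left(q + 2 S\right)$)
$d{\left(-18,-11 \right)} + n{\left(13,-14 \right)} P{\left(\left(-3\right) 5,-21 \right)} = -16 + 2 \left(- 21 \left(-1 - 21 + 2 \left(\left(-3\right) 5\right)\right)\right) = -16 + 2 \left(- 21 \left(-1 - 21 + 2 \left(-15\right)\right)\right) = -16 + 2 \left(- 21 \left(-1 - 21 - 30\right)\right) = -16 + 2 \left(\left(-21\right) \left(-52\right)\right) = -16 + 2 \cdot 1092 = -16 + 2184 = 2168$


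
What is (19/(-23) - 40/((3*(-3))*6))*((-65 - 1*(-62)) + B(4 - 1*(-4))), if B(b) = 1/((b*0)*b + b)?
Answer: 53/216 ≈ 0.24537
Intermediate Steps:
B(b) = 1/b (B(b) = 1/(0*b + b) = 1/(0 + b) = 1/b)
(19/(-23) - 40/((3*(-3))*6))*((-65 - 1*(-62)) + B(4 - 1*(-4))) = (19/(-23) - 40/((3*(-3))*6))*((-65 - 1*(-62)) + 1/(4 - 1*(-4))) = (19*(-1/23) - 40/((-9*6)))*((-65 + 62) + 1/(4 + 4)) = (-19/23 - 40/(-54))*(-3 + 1/8) = (-19/23 - 40*(-1/54))*(-3 + 1/8) = (-19/23 + 20/27)*(-23/8) = -53/621*(-23/8) = 53/216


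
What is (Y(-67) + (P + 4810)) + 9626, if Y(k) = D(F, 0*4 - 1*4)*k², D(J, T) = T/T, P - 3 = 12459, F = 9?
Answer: 31387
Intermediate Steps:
P = 12462 (P = 3 + 12459 = 12462)
D(J, T) = 1
Y(k) = k² (Y(k) = 1*k² = k²)
(Y(-67) + (P + 4810)) + 9626 = ((-67)² + (12462 + 4810)) + 9626 = (4489 + 17272) + 9626 = 21761 + 9626 = 31387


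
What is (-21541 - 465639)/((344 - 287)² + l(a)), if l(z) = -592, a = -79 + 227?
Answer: -487180/2657 ≈ -183.36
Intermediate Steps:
a = 148
(-21541 - 465639)/((344 - 287)² + l(a)) = (-21541 - 465639)/((344 - 287)² - 592) = -487180/(57² - 592) = -487180/(3249 - 592) = -487180/2657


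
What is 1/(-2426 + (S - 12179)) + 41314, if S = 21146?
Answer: 270234875/6541 ≈ 41314.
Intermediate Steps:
1/(-2426 + (S - 12179)) + 41314 = 1/(-2426 + (21146 - 12179)) + 41314 = 1/(-2426 + 8967) + 41314 = 1/6541 + 41314 = 270234875/6541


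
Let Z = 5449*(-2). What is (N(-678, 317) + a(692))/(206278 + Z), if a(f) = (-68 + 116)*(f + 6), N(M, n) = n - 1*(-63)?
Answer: 8471/48845 ≈ 0.17343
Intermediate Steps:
N(M, n) = 63 + n (N(M, n) = n + 63 = 63 + n)
a(f) = 288 + 48*f (a(f) = 48*(6 + f) = 288 + 48*f)
Z = -10898
(N(-678, 317) + a(692))/(206278 + Z) = ((63 + 317) + (288 + 48*692))/(206278 - 10898) = (380 + (288 + 33216))/195380 = (380 + 33504)*(1/195380) = 33884*(1/195380) = 8471/48845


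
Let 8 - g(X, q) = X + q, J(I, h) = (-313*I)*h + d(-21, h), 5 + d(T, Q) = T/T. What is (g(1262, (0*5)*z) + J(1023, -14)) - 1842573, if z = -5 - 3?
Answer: 2638955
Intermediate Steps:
z = -8
d(T, Q) = -4 (d(T, Q) = -5 + T/T = -5 + 1 = -4)
J(I, h) = -4 - 313*I*h (J(I, h) = (-313*I)*h - 4 = -313*I*h - 4 = -4 - 313*I*h)
g(X, q) = 8 - X - q (g(X, q) = 8 - (X + q) = 8 + (-X - q) = 8 - X - q)
(g(1262, (0*5)*z) + J(1023, -14)) - 1842573 = ((8 - 1*1262 - 0*5*(-8)) + (-4 - 313*1023*(-14))) - 1842573 = ((8 - 1262 - 0*(-8)) + (-4 + 4482786)) - 1842573 = ((8 - 1262 - 1*0) + 4482782) - 1842573 = ((8 - 1262 + 0) + 4482782) - 1842573 = (-1254 + 4482782) - 1842573 = 4481528 - 1842573 = 2638955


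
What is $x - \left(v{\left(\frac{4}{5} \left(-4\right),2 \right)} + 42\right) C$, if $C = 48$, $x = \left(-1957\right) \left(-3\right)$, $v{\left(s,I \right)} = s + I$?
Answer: $\frac{19563}{5} \approx 3912.6$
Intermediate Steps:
$v{\left(s,I \right)} = I + s$
$x = 5871$
$x - \left(v{\left(\frac{4}{5} \left(-4\right),2 \right)} + 42\right) C = 5871 - \left(\left(2 + \frac{4}{5} \left(-4\right)\right) + 42\right) 48 = 5871 - \left(\left(2 - \frac{16}{5}\right) + 42\right) 48 = 5871 - \left(- \frac{6}{5} + 42\right) 48 = 5871 - \frac{204}{5} \cdot 48 = 5871 - \frac{9792}{5} = \frac{19563}{5}$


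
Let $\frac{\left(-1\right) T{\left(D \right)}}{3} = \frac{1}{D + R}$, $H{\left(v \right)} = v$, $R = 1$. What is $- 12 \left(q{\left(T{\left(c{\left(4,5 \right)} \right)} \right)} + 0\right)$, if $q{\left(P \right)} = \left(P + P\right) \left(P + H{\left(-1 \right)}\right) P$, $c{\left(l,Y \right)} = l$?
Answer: $\frac{1728}{125} \approx 13.824$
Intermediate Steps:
$T{\left(D \right)} = - \frac{3}{1 + D}$ ($T{\left(D \right)} = - \frac{3}{D + 1} = - \frac{3}{1 + D}$)
$q{\left(P \right)} = 2 P^{2} \left(-1 + P\right)$ ($q{\left(P \right)} = \left(P + P\right) \left(P - 1\right) P = 2 P \left(-1 + P\right) P = 2 P^{2} \left(-1 + P\right)$)
$- 12 \left(q{\left(T{\left(c{\left(4,5 \right)} \right)} \right)} + 0\right) = - 12 \left(2 \left(- \frac{3}{1 + 4}\right)^{2} \left(-1 - \frac{3}{1 + 4}\right) + 0\right) = - 12 \left(2 \left(- \frac{3}{5}\right)^{2} \left(-1 - \frac{3}{5}\right) + 0\right) = - 12 \left(2 \cdot \frac{9}{25} \left(- \frac{8}{5}\right) + 0\right) = - 12 \left(- \frac{144}{125} + 0\right) = \left(-12\right) \left(- \frac{144}{125}\right) = \frac{1728}{125}$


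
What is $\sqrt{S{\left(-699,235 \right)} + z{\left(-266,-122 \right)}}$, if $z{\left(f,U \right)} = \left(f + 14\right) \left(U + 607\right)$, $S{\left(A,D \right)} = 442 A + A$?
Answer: $i \sqrt{431877} \approx 657.17 i$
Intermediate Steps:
$S{\left(A,D \right)} = 443 A$
$z{\left(f,U \right)} = \left(14 + f\right) \left(607 + U\right)$
$\sqrt{S{\left(-699,235 \right)} + z{\left(-266,-122 \right)}} = \sqrt{443 \left(-699\right) + \left(8498 + 14 \left(-122\right) + 607 \left(-266\right) - -32452\right)} = \sqrt{-309657 + \left(8498 - 1708 - 161462 + 32452\right)} = \sqrt{-309657 - 122220} = \sqrt{-431877} = i \sqrt{431877}$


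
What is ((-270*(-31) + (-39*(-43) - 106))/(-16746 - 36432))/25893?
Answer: -9941/1376937954 ≈ -7.2196e-6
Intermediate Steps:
((-270*(-31) + (-39*(-43) - 106))/(-16746 - 36432))/25893 = ((8370 + (1677 - 106))/(-53178))*(1/25893) = ((8370 + 1571)*(-1/53178))*(1/25893) = (9941*(-1/53178))*(1/25893) = -9941/53178*1/25893 = -9941/1376937954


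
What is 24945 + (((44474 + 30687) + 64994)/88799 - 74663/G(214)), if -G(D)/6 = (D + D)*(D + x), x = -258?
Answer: 250296774880583/10033576608 ≈ 24946.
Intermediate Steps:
G(D) = -12*D*(-258 + D) (G(D) = -6*(D + D)*(D - 258) = -6*2*D*(-258 + D) = -12*D*(-258 + D))
24945 + (((44474 + 30687) + 64994)/88799 - 74663/G(214)) = 24945 + (((44474 + 30687) + 64994)/88799 - 74663*1/(2568*(258 - 1*214))) = 24945 + ((75161 + 64994)*(1/88799) - 74663*1/(2568*(258 - 214))) = 24945 + (140155*(1/88799) - 74663/(12*214*44)) = 24945 + (140155/88799 - 74663/112992) = 24945 + 9206394023/10033576608 = 250296774880583/10033576608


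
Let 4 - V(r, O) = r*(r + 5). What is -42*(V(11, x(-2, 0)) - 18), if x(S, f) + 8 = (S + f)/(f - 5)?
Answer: 7980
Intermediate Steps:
x(S, f) = -8 + (S + f)/(-5 + f) (x(S, f) = -8 + (S + f)/(f - 5) = -8 + (S + f)/(-5 + f))
V(r, O) = 4 - r*(5 + r) (V(r, O) = 4 - r*(r + 5) = 4 - r*(5 + r))
-42*(V(11, x(-2, 0)) - 18) = -42*((4 - 1*11² - 5*11) - 18) = -42*((4 - 1*121 - 55) - 18) = -42*((4 - 121 - 55) - 18) = -42*(-172 - 18) = -42*(-190) = 7980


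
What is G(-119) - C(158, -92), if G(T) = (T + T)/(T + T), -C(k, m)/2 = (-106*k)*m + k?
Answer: 3081949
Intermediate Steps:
C(k, m) = -2*k + 212*k*m (C(k, m) = -2*((-106*k)*m + k) = -2*(-106*k*m + k) = -2*(k - 106*k*m) = -2*k + 212*k*m)
G(T) = 1 (G(T) = (2*T)/((2*T)) = (2*T)*(1/(2*T)) = 1)
G(-119) - C(158, -92) = 1 - 2*158*(-1 + 106*(-92)) = 1 - 2*158*(-1 - 9752) = 1 - 2*158*(-9753) = 1 - 1*(-3081948) = 1 + 3081948 = 3081949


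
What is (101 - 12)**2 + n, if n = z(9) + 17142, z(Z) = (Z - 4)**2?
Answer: 25088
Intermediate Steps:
z(Z) = (-4 + Z)**2
n = 17167 (n = (-4 + 9)**2 + 17142 = 5**2 + 17142 = 25 + 17142 = 17167)
(101 - 12)**2 + n = (101 - 12)**2 + 17167 = 89**2 + 17167 = 7921 + 17167 = 25088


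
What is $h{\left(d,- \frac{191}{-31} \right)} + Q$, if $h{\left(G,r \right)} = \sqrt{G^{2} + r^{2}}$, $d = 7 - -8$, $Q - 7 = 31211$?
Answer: $31218 + \frac{\sqrt{252706}}{31} \approx 31234.0$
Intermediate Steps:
$Q = 31218$ ($Q = 7 + 31211 = 31218$)
$d = 15$ ($d = 7 + 8 = 15$)
$h{\left(d,- \frac{191}{-31} \right)} + Q = \sqrt{15^{2} + \left(- \frac{191}{-31}\right)^{2}} + 31218 = \sqrt{225 + \left(\left(-191\right) \left(- \frac{1}{31}\right)\right)^{2}} + 31218 = \sqrt{225 + \left(\frac{191}{31}\right)^{2}} + 31218 = \sqrt{225 + \frac{36481}{961}} + 31218 = \sqrt{\frac{252706}{961}} + 31218 = \frac{\sqrt{252706}}{31} + 31218 = 31218 + \frac{\sqrt{252706}}{31}$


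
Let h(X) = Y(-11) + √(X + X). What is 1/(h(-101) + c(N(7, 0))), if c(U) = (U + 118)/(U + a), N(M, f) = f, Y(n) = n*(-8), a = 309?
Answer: 4219395/382561631 - 95481*I*√202/765123262 ≈ 0.011029 - 0.0017736*I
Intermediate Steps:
Y(n) = -8*n
c(U) = (118 + U)/(309 + U) (c(U) = (U + 118)/(U + 309) = (118 + U)/(309 + U))
h(X) = 88 + √2*√X (h(X) = -8*(-11) + √(X + X) = 88 + √(2*X) = 88 + √2*√X)
1/(h(-101) + c(N(7, 0))) = 1/((88 + √2*√(-101)) + (118 + 0)/(309 + 0)) = 1/((88 + √2*(I*√101)) + 118/309) = 1/((88 + I*√202) + (1/309)*118) = 1/((88 + I*√202) + 118/309) = 1/(27310/309 + I*√202)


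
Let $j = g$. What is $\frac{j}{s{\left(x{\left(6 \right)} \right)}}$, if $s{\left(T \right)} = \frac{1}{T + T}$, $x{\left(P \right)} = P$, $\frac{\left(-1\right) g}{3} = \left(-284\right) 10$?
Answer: $102240$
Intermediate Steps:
$g = 8520$ ($g = - 3 \left(\left(-284\right) 10\right) = \left(-3\right) \left(-2840\right) = 8520$)
$j = 8520$
$s{\left(T \right)} = \frac{1}{2 T}$
$\frac{j}{s{\left(x{\left(6 \right)} \right)}} = \frac{8520}{\frac{1}{2} \cdot \frac{1}{6}} = 8520 \frac{1}{\frac{1}{12}} = 8520 \cdot 12 = 102240$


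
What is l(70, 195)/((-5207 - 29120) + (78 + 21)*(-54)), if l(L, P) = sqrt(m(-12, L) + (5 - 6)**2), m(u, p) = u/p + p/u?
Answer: -I*sqrt(220710)/8331330 ≈ -5.6389e-5*I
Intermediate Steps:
m(u, p) = p/u + u/p
l(L, P) = sqrt(1 - 12/L - L/12) (l(L, P) = sqrt((L/(-12) - 12/L) + (5 - 6)**2) = sqrt((L*(-1/12) - 12/L) + (-1)**2) = sqrt((-L/12 - 12/L) + 1) = sqrt((-12/L - L/12) + 1) = sqrt(1 - 12/L - L/12))
l(70, 195)/((-5207 - 29120) + (78 + 21)*(-54)) = (sqrt(36 - 432/70 - 3*70)/6)/((-5207 - 29120) + (78 + 21)*(-54)) = (sqrt(36 - 432*1/70 - 210)/6)/(-34327 + 99*(-54)) = (sqrt(36 - 216/35 - 210)/6)/(-34327 - 5346) = (sqrt(-6306/35)/6)/(-39673) = ((I*sqrt(220710)/35)/6)*(-1/39673) = (I*sqrt(220710)/210)*(-1/39673) = -I*sqrt(220710)/8331330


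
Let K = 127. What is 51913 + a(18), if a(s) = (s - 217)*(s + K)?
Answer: 23058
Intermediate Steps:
a(s) = (-217 + s)*(127 + s) (a(s) = (s - 217)*(s + 127) = (-217 + s)*(127 + s))
51913 + a(18) = 51913 + (-27559 + 18**2 - 90*18) = 51913 + (-27559 + 324 - 1620) = 51913 - 28855 = 23058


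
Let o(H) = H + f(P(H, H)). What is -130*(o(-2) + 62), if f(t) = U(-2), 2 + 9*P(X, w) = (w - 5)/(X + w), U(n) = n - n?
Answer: -7800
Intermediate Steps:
U(n) = 0
P(X, w) = -2/9 + (-5 + w)/(9*(X + w)) (P(X, w) = -2/9 + ((w - 5)/(X + w))/9 = -2/9 + ((-5 + w)/(X + w))/9 = -2/9 + (-5 + w)/(9*(X + w)))
f(t) = 0
o(H) = H (o(H) = H + 0 = H)
-130*(o(-2) + 62) = -130*(-2 + 62) = -130*60 = -7800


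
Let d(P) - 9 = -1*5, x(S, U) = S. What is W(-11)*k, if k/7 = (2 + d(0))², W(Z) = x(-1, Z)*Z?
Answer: 2772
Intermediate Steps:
d(P) = 4 (d(P) = 9 - 1*5 = 9 - 5 = 4)
W(Z) = -Z
k = 252 (k = 7*(2 + 4)² = 7*6² = 7*36 = 252)
W(-11)*k = -1*(-11)*252 = 11*252 = 2772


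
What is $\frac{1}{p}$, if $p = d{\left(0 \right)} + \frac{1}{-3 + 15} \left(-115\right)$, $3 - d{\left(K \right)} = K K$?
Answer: $- \frac{12}{79} \approx -0.1519$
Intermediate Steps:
$d{\left(K \right)} = 3 - K^{2}$ ($d{\left(K \right)} = 3 - K K = 3 - K^{2}$)
$p = - \frac{79}{12}$ ($p = \left(3 - 0^{2}\right) + \frac{1}{-3 + 15} \left(-115\right) = \left(3 - 0\right) + \frac{1}{12} \left(-115\right) = \left(3 + 0\right) + \frac{1}{12} \left(-115\right) = 3 - \frac{115}{12} = - \frac{79}{12} \approx -6.5833$)
$\frac{1}{p} = \frac{1}{- \frac{79}{12}} = - \frac{12}{79}$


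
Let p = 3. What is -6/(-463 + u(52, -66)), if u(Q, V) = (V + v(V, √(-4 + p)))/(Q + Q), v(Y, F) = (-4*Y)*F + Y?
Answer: 1883076/145713397 + 10296*I/145713397 ≈ 0.012923 + 7.0659e-5*I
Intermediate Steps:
v(Y, F) = Y - 4*F*Y (v(Y, F) = -4*F*Y + Y = Y - 4*F*Y)
u(Q, V) = (V + V*(1 - 4*I))/(2*Q) (u(Q, V) = (V + V*(1 - 4*√(-4 + 3)))/(Q + Q) = (V + V*(1 - 4*I))/((2*Q)) = (V + V*(1 - 4*I))*(1/(2*Q)) = (V + V*(1 - 4*I))/(2*Q))
-6/(-463 + u(52, -66)) = -6/(-463 - 66*(1 - 2*I)/52) = -6/(-463 - 66*1/52*(1 - 2*I)) = -6/(-463 + (-33/26 + 33*I/13)) = -6*676*(-12071/26 - 33*I/13)/145713397 = -4056*(-12071/26 - 33*I/13)/145713397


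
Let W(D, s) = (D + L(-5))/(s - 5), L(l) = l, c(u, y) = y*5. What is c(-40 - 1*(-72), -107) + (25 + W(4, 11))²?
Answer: 2941/36 ≈ 81.694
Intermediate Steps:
c(u, y) = 5*y
W(D, s) = (-5 + D)/(-5 + s) (W(D, s) = (D - 5)/(s - 5) = (-5 + D)/(-5 + s))
c(-40 - 1*(-72), -107) + (25 + W(4, 11))² = 5*(-107) + (25 + (-5 + 4)/(-5 + 11))² = -535 + (25 - 1/6)² = -535 + (25 + (⅙)*(-1))² = -535 + (25 - ⅙)² = -535 + (149/6)² = -535 + 22201/36 = 2941/36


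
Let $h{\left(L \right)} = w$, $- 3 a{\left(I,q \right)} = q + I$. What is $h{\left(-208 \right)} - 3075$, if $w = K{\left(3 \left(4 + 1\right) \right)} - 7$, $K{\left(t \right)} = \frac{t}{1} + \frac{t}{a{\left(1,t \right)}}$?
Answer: $- \frac{49117}{16} \approx -3069.8$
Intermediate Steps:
$a{\left(I,q \right)} = - \frac{I}{3} - \frac{q}{3}$ ($a{\left(I,q \right)} = - \frac{q + I}{3} = - \frac{I + q}{3} = - \frac{I}{3} - \frac{q}{3}$)
$K{\left(t \right)} = t + \frac{t}{- \frac{1}{3} - \frac{t}{3}}$ ($K{\left(t \right)} = \frac{t}{1} + \frac{t}{\left(- \frac{1}{3}\right) 1 - \frac{t}{3}} = t 1 + \frac{t}{- \frac{1}{3} - \frac{t}{3}} = t + \frac{t}{- \frac{1}{3} - \frac{t}{3}}$)
$w = \frac{83}{16}$ ($w = \frac{3 \left(4 + 1\right) \left(-2 + 3 \left(4 + 1\right)\right)}{1 + 3 \left(4 + 1\right)} - 7 = \frac{3 \cdot 5 \left(-2 + 3 \cdot 5\right)}{1 + 3 \cdot 5} - 7 = \frac{15 \left(-2 + 15\right)}{1 + 15} - 7 = 15 \cdot \frac{1}{16} \cdot 13 - 7 = \frac{195}{16} - 7 = \frac{83}{16} \approx 5.1875$)
$h{\left(L \right)} = \frac{83}{16}$
$h{\left(-208 \right)} - 3075 = \frac{83}{16} - 3075 = - \frac{49117}{16}$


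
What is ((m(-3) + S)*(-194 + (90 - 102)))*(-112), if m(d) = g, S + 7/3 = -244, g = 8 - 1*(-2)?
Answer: -16358048/3 ≈ -5.4527e+6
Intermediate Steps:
g = 10 (g = 8 + 2 = 10)
S = -739/3 (S = -7/3 - 244 = -739/3 ≈ -246.33)
m(d) = 10
((m(-3) + S)*(-194 + (90 - 102)))*(-112) = ((10 - 739/3)*(-194 + (90 - 102)))*(-112) = -709*(-194 - 12)/3*(-112) = -709/3*(-206)*(-112) = (146054/3)*(-112) = -16358048/3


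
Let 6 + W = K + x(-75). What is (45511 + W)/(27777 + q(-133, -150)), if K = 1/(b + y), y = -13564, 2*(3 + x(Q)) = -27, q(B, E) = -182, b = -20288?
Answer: 1539876701/934145940 ≈ 1.6484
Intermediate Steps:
x(Q) = -33/2 (x(Q) = -3 + (½)*(-27) = -3 - 27/2 = -33/2)
K = -1/33852 (K = 1/(-20288 - 13564) = 1/(-33852) = -1/33852 ≈ -2.9540e-5)
W = -761671/33852 (W = -6 + (-1/33852 - 33/2) = -6 - 558559/33852 = -761671/33852 ≈ -22.500)
(45511 + W)/(27777 + q(-133, -150)) = (45511 - 761671/33852)/(27777 - 182) = (1539876701/33852)/27595 = (1539876701/33852)*(1/27595) = 1539876701/934145940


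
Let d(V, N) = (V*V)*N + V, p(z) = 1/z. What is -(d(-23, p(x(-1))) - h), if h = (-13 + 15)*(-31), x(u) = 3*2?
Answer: -763/6 ≈ -127.17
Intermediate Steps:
x(u) = 6
h = -62 (h = 2*(-31) = -62)
p(z) = 1/z
d(V, N) = V + N*V² (d(V, N) = V²*N + V = N*V² + V = V + N*V²)
-(d(-23, p(x(-1))) - h) = -(-23*(1 - 23/6) - 1*(-62)) = -(-23*(1 + (⅙)*(-23)) + 62) = -(-23*(1 - 23/6) + 62) = -(-23*(-17/6) + 62) = -(391/6 + 62) = -1*763/6 = -763/6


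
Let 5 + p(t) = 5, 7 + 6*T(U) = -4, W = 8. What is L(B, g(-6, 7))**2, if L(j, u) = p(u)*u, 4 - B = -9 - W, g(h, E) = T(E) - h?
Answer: 0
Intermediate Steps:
T(U) = -11/6 (T(U) = -7/6 + (1/6)*(-4) = -7/6 - 2/3 = -11/6)
p(t) = 0 (p(t) = -5 + 5 = 0)
g(h, E) = -11/6 - h
B = 21 (B = 4 - (-9 - 1*8) = 4 - (-9 - 8) = 4 - 1*(-17) = 4 + 17 = 21)
L(j, u) = 0 (L(j, u) = 0*u = 0)
L(B, g(-6, 7))**2 = 0**2 = 0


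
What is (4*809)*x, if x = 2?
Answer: 6472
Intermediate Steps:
(4*809)*x = (4*809)*2 = 3236*2 = 6472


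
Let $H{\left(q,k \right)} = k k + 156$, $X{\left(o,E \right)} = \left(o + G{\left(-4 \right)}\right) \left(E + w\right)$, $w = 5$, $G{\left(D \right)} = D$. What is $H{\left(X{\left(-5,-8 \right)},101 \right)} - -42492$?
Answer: $52849$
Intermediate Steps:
$X{\left(o,E \right)} = \left(-4 + o\right) \left(5 + E\right)$ ($X{\left(o,E \right)} = \left(o - 4\right) \left(E + 5\right) = \left(-4 + o\right) \left(5 + E\right)$)
$H{\left(q,k \right)} = 156 + k^{2}$ ($H{\left(q,k \right)} = k^{2} + 156 = 156 + k^{2}$)
$H{\left(X{\left(-5,-8 \right)},101 \right)} - -42492 = \left(156 + 101^{2}\right) - -42492 = \left(156 + 10201\right) + 42492 = 10357 + 42492 = 52849$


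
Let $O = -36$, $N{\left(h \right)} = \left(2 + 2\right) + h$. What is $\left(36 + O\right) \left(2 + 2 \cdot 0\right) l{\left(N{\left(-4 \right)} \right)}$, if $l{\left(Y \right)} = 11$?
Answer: $0$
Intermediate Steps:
$N{\left(h \right)} = 4 + h$
$\left(36 + O\right) \left(2 + 2 \cdot 0\right) l{\left(N{\left(-4 \right)} \right)} = \left(36 - 36\right) \left(2 + 2 \cdot 0\right) 11 = 0 \left(2 + 0\right) 11 = 0 \cdot 2 \cdot 11 = 0 \cdot 11 = 0$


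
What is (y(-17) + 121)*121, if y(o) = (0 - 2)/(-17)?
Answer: 249139/17 ≈ 14655.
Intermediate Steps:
y(o) = 2/17 (y(o) = -2*(-1/17) = 2/17)
(y(-17) + 121)*121 = (2/17 + 121)*121 = (2059/17)*121 = 249139/17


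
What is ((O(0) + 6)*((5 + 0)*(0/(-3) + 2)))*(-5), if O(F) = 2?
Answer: -400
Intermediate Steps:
((O(0) + 6)*((5 + 0)*(0/(-3) + 2)))*(-5) = ((2 + 6)*((5 + 0)*(0/(-3) + 2)))*(-5) = (8*(5*(0*(-⅓) + 2)))*(-5) = (8*(5*(0 + 2)))*(-5) = (8*(5*2))*(-5) = (8*10)*(-5) = 80*(-5) = -400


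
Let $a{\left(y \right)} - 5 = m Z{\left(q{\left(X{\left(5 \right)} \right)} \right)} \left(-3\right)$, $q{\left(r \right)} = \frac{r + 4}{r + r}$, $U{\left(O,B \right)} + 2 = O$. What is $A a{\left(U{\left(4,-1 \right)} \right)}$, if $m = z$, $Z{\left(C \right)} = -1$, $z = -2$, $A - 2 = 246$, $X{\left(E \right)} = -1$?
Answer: $-248$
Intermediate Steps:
$A = 248$ ($A = 2 + 246 = 248$)
$U{\left(O,B \right)} = -2 + O$
$q{\left(r \right)} = \frac{4 + r}{2 r}$
$m = -2$
$a{\left(y \right)} = -1$ ($a{\left(y \right)} = 5 + \left(-2\right) \left(-1\right) \left(-3\right) = 5 + 2 \left(-3\right) = 5 - 6 = -1$)
$A a{\left(U{\left(4,-1 \right)} \right)} = 248 \left(-1\right) = -248$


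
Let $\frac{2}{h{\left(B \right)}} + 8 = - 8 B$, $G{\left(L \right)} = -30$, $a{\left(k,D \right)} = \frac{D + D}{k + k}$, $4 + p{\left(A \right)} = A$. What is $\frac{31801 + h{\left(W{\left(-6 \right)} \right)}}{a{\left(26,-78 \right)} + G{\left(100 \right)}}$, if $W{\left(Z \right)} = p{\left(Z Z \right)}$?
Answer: $- \frac{4197731}{4356} \approx -963.67$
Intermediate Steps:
$p{\left(A \right)} = -4 + A$
$W{\left(Z \right)} = -4 + Z^{2}$ ($W{\left(Z \right)} = -4 + Z Z = -4 + Z^{2}$)
$a{\left(k,D \right)} = \frac{D}{k}$ ($a{\left(k,D \right)} = \frac{2 D}{2 k} = 2 D \frac{1}{2 k} = \frac{D}{k}$)
$h{\left(B \right)} = \frac{2}{-8 - 8 B}$
$\frac{31801 + h{\left(W{\left(-6 \right)} \right)}}{a{\left(26,-78 \right)} + G{\left(100 \right)}} = \frac{31801 - \frac{1}{4 + 4 \left(-4 + \left(-6\right)^{2}\right)}}{- \frac{78}{26} - 30} = \frac{31801 - \frac{1}{4 + 4 \left(-4 + 36\right)}}{\left(-78\right) \frac{1}{26} - 30} = \frac{31801 - \frac{1}{4 + 4 \cdot 32}}{-3 - 30} = \frac{31801 - \frac{1}{4 + 128}}{-33} = \left(31801 - \frac{1}{132}\right) \left(- \frac{1}{33}\right) = \frac{4197731}{132} \left(- \frac{1}{33}\right) = - \frac{4197731}{4356}$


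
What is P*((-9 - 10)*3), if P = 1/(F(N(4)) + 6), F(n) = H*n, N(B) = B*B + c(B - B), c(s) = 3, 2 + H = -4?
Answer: 19/36 ≈ 0.52778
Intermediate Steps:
H = -6 (H = -2 - 4 = -6)
N(B) = 3 + B² (N(B) = B*B + 3 = B² + 3 = 3 + B²)
F(n) = -6*n
P = -1/108 (P = 1/(-6*(3 + 4²) + 6) = 1/(-6*(3 + 16) + 6) = 1/(-6*19 + 6) = 1/(-114 + 6) = 1/(-108) = -1/108 ≈ -0.0092593)
P*((-9 - 10)*3) = -(-9 - 10)*3/108 = -(-19)*3/108 = -1/108*(-57) = 19/36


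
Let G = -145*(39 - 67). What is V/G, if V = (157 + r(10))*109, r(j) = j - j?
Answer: 17113/4060 ≈ 4.2150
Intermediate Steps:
G = 4060 (G = -145*(-28) = 4060)
r(j) = 0
V = 17113 (V = (157 + 0)*109 = 157*109 = 17113)
V/G = 17113/4060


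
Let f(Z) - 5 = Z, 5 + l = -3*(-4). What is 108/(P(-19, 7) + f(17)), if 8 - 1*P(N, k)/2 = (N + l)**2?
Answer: -54/125 ≈ -0.43200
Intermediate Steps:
l = 7 (l = -5 - 3*(-4) = -5 + 12 = 7)
P(N, k) = 16 - 2*(7 + N)**2 (P(N, k) = 16 - 2*(N + 7)**2 = 16 - 2*(7 + N)**2)
f(Z) = 5 + Z
108/(P(-19, 7) + f(17)) = 108/((16 - 2*(7 - 19)**2) + (5 + 17)) = 108/((16 - 2*(-12)**2) + 22) = 108/((16 - 2*144) + 22) = 108/((16 - 288) + 22) = 108/(-272 + 22) = 108/(-250) = -1/250*108 = -54/125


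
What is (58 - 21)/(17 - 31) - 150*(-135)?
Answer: 283463/14 ≈ 20247.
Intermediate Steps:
(58 - 21)/(17 - 31) - 150*(-135) = 37/(-14) + 20250 = 37*(-1/14) + 20250 = -37/14 + 20250 = 283463/14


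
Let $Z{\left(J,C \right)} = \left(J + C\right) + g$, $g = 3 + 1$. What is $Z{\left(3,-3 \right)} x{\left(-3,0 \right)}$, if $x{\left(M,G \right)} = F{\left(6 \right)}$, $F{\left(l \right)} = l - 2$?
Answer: $16$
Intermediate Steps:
$F{\left(l \right)} = -2 + l$ ($F{\left(l \right)} = l - 2 = -2 + l$)
$g = 4$
$Z{\left(J,C \right)} = 4 + C + J$ ($Z{\left(J,C \right)} = \left(J + C\right) + 4 = \left(C + J\right) + 4 = 4 + C + J$)
$x{\left(M,G \right)} = 4$ ($x{\left(M,G \right)} = -2 + 6 = 4$)
$Z{\left(3,-3 \right)} x{\left(-3,0 \right)} = \left(4 - 3 + 3\right) 4 = 4 \cdot 4 = 16$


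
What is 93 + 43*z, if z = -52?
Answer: -2143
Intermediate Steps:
93 + 43*z = 93 + 43*(-52) = 93 - 2236 = -2143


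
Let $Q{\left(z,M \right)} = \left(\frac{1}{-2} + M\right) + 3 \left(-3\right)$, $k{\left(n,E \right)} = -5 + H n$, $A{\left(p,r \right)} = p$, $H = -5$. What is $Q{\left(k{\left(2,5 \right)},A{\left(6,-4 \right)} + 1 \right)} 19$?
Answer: $- \frac{95}{2} \approx -47.5$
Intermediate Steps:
$k{\left(n,E \right)} = -5 - 5 n$
$Q{\left(z,M \right)} = - \frac{19}{2} + M$ ($Q{\left(z,M \right)} = \left(- \frac{1}{2} + M\right) - 9 = - \frac{19}{2} + M$)
$Q{\left(k{\left(2,5 \right)},A{\left(6,-4 \right)} + 1 \right)} 19 = \left(- \frac{19}{2} + \left(6 + 1\right)\right) 19 = \left(- \frac{19}{2} + 7\right) 19 = \left(- \frac{5}{2}\right) 19 = - \frac{95}{2}$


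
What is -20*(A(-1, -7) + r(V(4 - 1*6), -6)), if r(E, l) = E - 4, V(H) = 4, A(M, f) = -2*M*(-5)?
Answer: 200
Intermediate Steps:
A(M, f) = 10*M
r(E, l) = -4 + E
-20*(A(-1, -7) + r(V(4 - 1*6), -6)) = -20*(10*(-1) + (-4 + 4)) = -20*(-10 + 0) = -20*(-10) = 200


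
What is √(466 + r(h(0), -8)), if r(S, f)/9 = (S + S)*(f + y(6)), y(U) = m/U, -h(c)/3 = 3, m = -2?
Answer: 2*√454 ≈ 42.615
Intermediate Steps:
h(c) = -9 (h(c) = -3*3 = -9)
y(U) = -2/U
r(S, f) = 18*S*(-⅓ + f) (r(S, f) = 9*((S + S)*(f - 2/6)) = 9*((2*S)*(f - 2*⅙)) = 9*((2*S)*(f - ⅓)) = 9*((2*S)*(-⅓ + f)) = 9*(2*S*(-⅓ + f)) = 18*S*(-⅓ + f))
√(466 + r(h(0), -8)) = √(466 + 6*(-9)*(-1 + 3*(-8))) = √(466 + 6*(-9)*(-1 - 24)) = √(466 + 6*(-9)*(-25)) = √(466 + 1350) = √1816 = 2*√454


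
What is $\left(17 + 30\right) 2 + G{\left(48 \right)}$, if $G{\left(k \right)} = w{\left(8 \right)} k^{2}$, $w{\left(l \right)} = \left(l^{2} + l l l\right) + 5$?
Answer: $1338718$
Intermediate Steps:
$w{\left(l \right)} = 5 + l^{2} + l^{3}$ ($w{\left(l \right)} = \left(l^{2} + l^{2} l\right) + 5 = \left(l^{2} + l^{3}\right) + 5 = 5 + l^{2} + l^{3}$)
$G{\left(k \right)} = 581 k^{2}$ ($G{\left(k \right)} = \left(5 + 8^{2} + 8^{3}\right) k^{2} = \left(5 + 64 + 512\right) k^{2} = 581 k^{2}$)
$\left(17 + 30\right) 2 + G{\left(48 \right)} = \left(17 + 30\right) 2 + 581 \cdot 48^{2} = 47 \cdot 2 + 581 \cdot 2304 = 94 + 1338624 = 1338718$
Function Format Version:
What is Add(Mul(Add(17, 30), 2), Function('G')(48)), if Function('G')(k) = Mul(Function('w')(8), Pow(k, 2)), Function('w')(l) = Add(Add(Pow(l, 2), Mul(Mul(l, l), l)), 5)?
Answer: 1338718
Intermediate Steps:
Function('w')(l) = Add(5, Pow(l, 2), Pow(l, 3)) (Function('w')(l) = Add(Add(Pow(l, 2), Mul(Pow(l, 2), l)), 5) = Add(Add(Pow(l, 2), Pow(l, 3)), 5) = Add(5, Pow(l, 2), Pow(l, 3)))
Function('G')(k) = Mul(581, Pow(k, 2)) (Function('G')(k) = Mul(Add(5, Pow(8, 2), Pow(8, 3)), Pow(k, 2)) = Mul(Add(5, 64, 512), Pow(k, 2)) = Mul(581, Pow(k, 2)))
Add(Mul(Add(17, 30), 2), Function('G')(48)) = Add(Mul(Add(17, 30), 2), Mul(581, Pow(48, 2))) = Add(Mul(47, 2), Mul(581, 2304)) = Add(94, 1338624) = 1338718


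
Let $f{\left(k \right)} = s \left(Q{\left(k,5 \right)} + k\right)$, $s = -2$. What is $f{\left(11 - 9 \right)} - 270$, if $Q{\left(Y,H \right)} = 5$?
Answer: $-284$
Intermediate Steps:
$f{\left(k \right)} = -10 - 2 k$ ($f{\left(k \right)} = - 2 \left(5 + k\right) = -10 - 2 k$)
$f{\left(11 - 9 \right)} - 270 = \left(-10 - 2 \left(11 - 9\right)\right) - 270 = \left(-10 - 4\right) - 270 = -14 - 270 = -284$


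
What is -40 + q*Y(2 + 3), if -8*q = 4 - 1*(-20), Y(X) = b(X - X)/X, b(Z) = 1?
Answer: -203/5 ≈ -40.600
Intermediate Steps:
Y(X) = 1/X
q = -3 (q = -(4 - 1*(-20))/8 = -(4 + 20)/8 = -⅛*24 = -3)
-40 + q*Y(2 + 3) = -40 - 3/(2 + 3) = -40 - 3/5 = -40 - 3*⅕ = -40 - ⅗ = -203/5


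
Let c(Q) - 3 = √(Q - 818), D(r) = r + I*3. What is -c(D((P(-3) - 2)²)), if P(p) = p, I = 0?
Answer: -3 - I*√793 ≈ -3.0 - 28.16*I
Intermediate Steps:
D(r) = r (D(r) = r + 0*3 = r + 0 = r)
c(Q) = 3 + √(-818 + Q) (c(Q) = 3 + √(Q - 818) = 3 + √(-818 + Q))
-c(D((P(-3) - 2)²)) = -(3 + √(-818 + (-3 - 2)²)) = -(3 + √(-818 + (-5)²)) = -(3 + √(-818 + 25)) = -(3 + √(-793)) = -(3 + I*√793) = -3 - I*√793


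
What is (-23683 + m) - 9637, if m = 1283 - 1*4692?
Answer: -36729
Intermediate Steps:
m = -3409 (m = 1283 - 4692 = -3409)
(-23683 + m) - 9637 = (-23683 - 3409) - 9637 = -27092 - 9637 = -36729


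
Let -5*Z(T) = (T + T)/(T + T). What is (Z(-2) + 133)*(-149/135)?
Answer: -98936/675 ≈ -146.57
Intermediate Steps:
Z(T) = -⅕ (Z(T) = -(T + T)/(5*(T + T)) = -2*T/(5*(2*T)) = -2*T*1/(2*T)/5 = -⅕*1 = -⅕)
(Z(-2) + 133)*(-149/135) = (-⅕ + 133)*(-149/135) = 664*(-149*1/135)/5 = (664/5)*(-149/135) = -98936/675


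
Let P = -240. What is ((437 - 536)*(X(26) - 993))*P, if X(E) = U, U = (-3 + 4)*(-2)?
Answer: -23641200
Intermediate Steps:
U = -2 (U = 1*(-2) = -2)
X(E) = -2
((437 - 536)*(X(26) - 993))*P = ((437 - 536)*(-2 - 993))*(-240) = -99*(-995)*(-240) = 98505*(-240) = -23641200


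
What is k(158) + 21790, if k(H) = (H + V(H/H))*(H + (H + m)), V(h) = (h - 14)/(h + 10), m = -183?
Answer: 469115/11 ≈ 42647.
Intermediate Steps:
V(h) = (-14 + h)/(10 + h)
k(H) = (-183 + 2*H)*(-13/11 + H) (k(H) = (H + (-14 + H/H)/(10 + H/H))*(H + (H - 183)) = (H + (-14 + 1)/(10 + 1))*(H + (-183 + H)) = (H - 13/11)*(-183 + 2*H) = (-13/11 + H)*(-183 + 2*H) = (-183 + 2*H)*(-13/11 + H))
k(158) + 21790 = (2379/11 + 2*158² - 2039/11*158) + 21790 = (2379/11 + 2*24964 - 322162/11) + 21790 = (2379/11 + 49928 - 322162/11) + 21790 = 229425/11 + 21790 = 469115/11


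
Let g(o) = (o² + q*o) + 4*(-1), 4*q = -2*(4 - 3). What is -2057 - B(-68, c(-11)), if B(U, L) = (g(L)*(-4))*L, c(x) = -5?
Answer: -2527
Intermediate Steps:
q = -½ (q = (-2*(4 - 3))/4 = (-2*1)/4 = (¼)*(-2) = -½ ≈ -0.50000)
g(o) = -4 + o² - o/2 (g(o) = (o² - o/2) + 4*(-1) = (o² - o/2) - 4 = -4 + o² - o/2)
B(U, L) = L*(16 - 4*L² + 2*L) (B(U, L) = ((-4 + L² - L/2)*(-4))*L = (16 - 4*L² + 2*L)*L = L*(16 - 4*L² + 2*L))
-2057 - B(-68, c(-11)) = -2057 - 2*(-5)*(8 - 5 - 2*(-5)²) = -2057 - 2*(-5)*(8 - 5 - 2*25) = -2057 - 2*(-5)*(8 - 5 - 50) = -2057 - 2*(-5)*(-47) = -2057 - 1*470 = -2057 - 470 = -2527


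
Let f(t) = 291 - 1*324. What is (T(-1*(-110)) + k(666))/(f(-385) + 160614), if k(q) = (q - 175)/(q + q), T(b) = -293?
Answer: -389785/213893892 ≈ -0.0018223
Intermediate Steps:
f(t) = -33 (f(t) = 291 - 324 = -33)
k(q) = (-175 + q)/(2*q) (k(q) = (-175 + q)/((2*q)) = (-175 + q)*(1/(2*q)) = (-175 + q)/(2*q))
(T(-1*(-110)) + k(666))/(f(-385) + 160614) = (-293 + (1/2)*(-175 + 666)/666)/(-33 + 160614) = (-293 + (1/2)*(1/666)*491)/160581 = (-293 + 491/1332)*(1/160581) = -389785/1332*1/160581 = -389785/213893892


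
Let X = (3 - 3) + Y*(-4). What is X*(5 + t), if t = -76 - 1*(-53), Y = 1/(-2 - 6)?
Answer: -9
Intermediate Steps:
Y = -⅛ (Y = 1/(-8) = -⅛ ≈ -0.12500)
t = -23 (t = -76 + 53 = -23)
X = ½ (X = (3 - 3) - ⅛*(-4) = 0 + ½ = ½ ≈ 0.50000)
X*(5 + t) = (5 - 23)/2 = (½)*(-18) = -9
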